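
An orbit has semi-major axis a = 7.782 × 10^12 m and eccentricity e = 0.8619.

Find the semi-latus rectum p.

p = a (1 − e²).
p = 7.782e+12 · (1 − (0.8619)²) = 7.782e+12 · 0.257128 ≈ 2.001e+12 m = 2.001 × 10^12 m.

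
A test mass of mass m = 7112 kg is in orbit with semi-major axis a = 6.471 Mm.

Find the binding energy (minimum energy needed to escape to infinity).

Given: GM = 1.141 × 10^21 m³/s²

Convert to SI: a = 6.471 Mm = 6.471e+06 m.
Total orbital energy is E = −GMm/(2a); binding energy is E_bind = −E = GMm/(2a).
E_bind = 1.141e+21 · 7112 / (2 · 6.471e+06) J ≈ 6.27e+17 J = 627 PJ.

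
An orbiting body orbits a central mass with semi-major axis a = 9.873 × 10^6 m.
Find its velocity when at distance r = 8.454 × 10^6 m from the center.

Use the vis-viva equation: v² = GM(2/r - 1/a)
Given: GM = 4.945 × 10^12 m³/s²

Vis-viva: v = √(GM · (2/r − 1/a)).
2/r − 1/a = 2/8.454e+06 − 1/9.873e+06 = 1.35288e-07 m⁻¹.
v = √(4.945e+12 · 1.35288e-07) m/s ≈ 817.9 m/s = 817.9 m/s.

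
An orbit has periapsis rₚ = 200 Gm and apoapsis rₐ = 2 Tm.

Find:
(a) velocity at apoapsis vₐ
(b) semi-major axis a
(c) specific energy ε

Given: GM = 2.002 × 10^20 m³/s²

Convert to SI: rₚ = 200 Gm = 2e+11 m; rₐ = 2 Tm = 2e+12 m.
(a) With a = (rₚ + rₐ)/2 = 1.1e+12 m, vₐ = √(GM (2/rₐ − 1/a)) = √(2.002e+20 · (2/2e+12 − 1/1.1e+12)) m/s ≈ 4266 m/s
(b) a = (rₚ + rₐ)/2 = (2e+11 + 2e+12)/2 ≈ 1.1e+12 m
(c) With a = (rₚ + rₐ)/2 = 1.1e+12 m, ε = −GM/(2a) = −2.002e+20/(2 · 1.1e+12) J/kg ≈ -9.1e+07 J/kg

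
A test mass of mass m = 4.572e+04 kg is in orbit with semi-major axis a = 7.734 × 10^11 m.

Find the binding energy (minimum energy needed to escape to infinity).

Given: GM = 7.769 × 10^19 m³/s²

Total orbital energy is E = −GMm/(2a); binding energy is E_bind = −E = GMm/(2a).
E_bind = 7.769e+19 · 4.572e+04 / (2 · 7.734e+11) J ≈ 2.296e+12 J = 2.296 TJ.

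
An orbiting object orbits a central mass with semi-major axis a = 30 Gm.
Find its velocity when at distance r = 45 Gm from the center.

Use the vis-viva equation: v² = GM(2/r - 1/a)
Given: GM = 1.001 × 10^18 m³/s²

Convert to SI: a = 30 Gm = 3e+10 m; r = 45 Gm = 4.5e+10 m.
Vis-viva: v = √(GM · (2/r − 1/a)).
2/r − 1/a = 2/4.5e+10 − 1/3e+10 = 1.11111e-11 m⁻¹.
v = √(1.001e+18 · 1.11111e-11) m/s ≈ 3335 m/s = 3.335 km/s.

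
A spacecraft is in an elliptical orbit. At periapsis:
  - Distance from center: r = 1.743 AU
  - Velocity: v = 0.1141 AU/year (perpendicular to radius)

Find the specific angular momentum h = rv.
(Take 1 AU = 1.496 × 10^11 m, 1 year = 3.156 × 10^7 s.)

Convert to SI: r = 1.743 AU = 2.60753e+11 m; v = 0.1141 AU/year = 540.854 m/s.
With v perpendicular to r, h = r · v.
h = 2.60753e+11 · 540.854 m²/s ≈ 1.41e+14 m²/s.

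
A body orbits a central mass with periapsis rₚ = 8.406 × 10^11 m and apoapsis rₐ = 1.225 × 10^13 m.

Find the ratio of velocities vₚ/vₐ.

Conservation of angular momentum gives rₚvₚ = rₐvₐ, so vₚ/vₐ = rₐ/rₚ.
vₚ/vₐ = 1.225e+13 / 8.406e+11 ≈ 14.57.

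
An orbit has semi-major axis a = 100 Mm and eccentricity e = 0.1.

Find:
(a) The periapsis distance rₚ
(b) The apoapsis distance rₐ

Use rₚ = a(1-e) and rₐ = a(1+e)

Convert to SI: a = 100 Mm = 1e+08 m.
(a) rₚ = a(1 − e) = 1e+08 · (1 − 0.1) = 1e+08 · 0.9 ≈ 9e+07 m = 90 Mm.
(b) rₐ = a(1 + e) = 1e+08 · (1 + 0.1) = 1e+08 · 1.1 ≈ 1.1e+08 m = 110 Mm.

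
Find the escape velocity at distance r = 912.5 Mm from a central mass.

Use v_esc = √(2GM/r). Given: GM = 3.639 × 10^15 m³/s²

Convert to SI: r = 912.5 Mm = 9.125e+08 m.
Escape velocity comes from setting total energy to zero: ½v² − GM/r = 0 ⇒ v_esc = √(2GM / r).
v_esc = √(2 · 3.639e+15 / 9.125e+08) m/s ≈ 2824 m/s = 2.824 km/s.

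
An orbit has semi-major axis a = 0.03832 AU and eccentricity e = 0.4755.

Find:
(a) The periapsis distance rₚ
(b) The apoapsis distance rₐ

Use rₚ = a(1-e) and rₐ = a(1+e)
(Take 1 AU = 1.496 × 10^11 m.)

Convert to SI: a = 0.03832 AU = 5.73267e+09 m.
(a) rₚ = a(1 − e) = 5.73267e+09 · (1 − 0.4755) = 5.73267e+09 · 0.5245 ≈ 3.007e+09 m = 0.0201 AU.
(b) rₐ = a(1 + e) = 5.73267e+09 · (1 + 0.4755) = 5.73267e+09 · 1.4755 ≈ 8.459e+09 m = 0.05654 AU.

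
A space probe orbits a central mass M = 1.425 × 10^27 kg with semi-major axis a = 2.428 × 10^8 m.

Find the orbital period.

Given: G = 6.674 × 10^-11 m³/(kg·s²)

GM = G · M = 6.674e-11 · 1.425e+27 = 9.51045e+16 m³/s².
Kepler's third law: T = 2π √(a³ / GM).
Substituting a = 2.428e+08 m and GM = 9.51045e+16 m³/s²:
T = 2π √((2.428e+08)³ / 9.51045e+16) s
T ≈ 7.708e+04 s = 21.41 hours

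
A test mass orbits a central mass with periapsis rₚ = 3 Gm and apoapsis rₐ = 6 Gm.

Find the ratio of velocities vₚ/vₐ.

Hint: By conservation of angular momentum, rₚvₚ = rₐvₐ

Convert to SI: rₚ = 3 Gm = 3e+09 m; rₐ = 6 Gm = 6e+09 m.
Conservation of angular momentum gives rₚvₚ = rₐvₐ, so vₚ/vₐ = rₐ/rₚ.
vₚ/vₐ = 6e+09 / 3e+09 ≈ 2.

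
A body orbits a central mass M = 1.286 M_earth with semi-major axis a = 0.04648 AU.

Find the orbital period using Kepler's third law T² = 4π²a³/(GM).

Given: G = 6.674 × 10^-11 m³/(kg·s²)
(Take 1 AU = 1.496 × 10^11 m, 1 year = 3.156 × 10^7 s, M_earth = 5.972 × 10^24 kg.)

Convert to SI: a = 0.04648 AU = 6.95341e+09 m; M = 1.286 M_earth = 7.67999e+24 kg.
GM = G · M = 6.674e-11 · 7.67999e+24 = 5.12563e+14 m³/s².
Kepler's third law: T = 2π √(a³ / GM).
Substituting a = 6.95341e+09 m and GM = 5.12563e+14 m³/s²:
T = 2π √((6.95341e+09)³ / 5.12563e+14) s
T ≈ 1.609e+08 s = 5.099 years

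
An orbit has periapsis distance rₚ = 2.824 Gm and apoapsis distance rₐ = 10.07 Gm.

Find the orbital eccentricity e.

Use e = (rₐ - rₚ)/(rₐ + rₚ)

Convert to SI: rₚ = 2.824 Gm = 2.824e+09 m; rₐ = 10.07 Gm = 1.007e+10 m.
e = (rₐ − rₚ) / (rₐ + rₚ).
e = (1.007e+10 − 2.824e+09) / (1.007e+10 + 2.824e+09) = 7.246e+09 / 1.2894e+10 ≈ 0.562.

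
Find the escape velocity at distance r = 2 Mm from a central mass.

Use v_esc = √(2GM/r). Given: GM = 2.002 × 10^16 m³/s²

Convert to SI: r = 2 Mm = 2e+06 m.
Escape velocity comes from setting total energy to zero: ½v² − GM/r = 0 ⇒ v_esc = √(2GM / r).
v_esc = √(2 · 2.002e+16 / 2e+06) m/s ≈ 1.415e+05 m/s = 141.5 km/s.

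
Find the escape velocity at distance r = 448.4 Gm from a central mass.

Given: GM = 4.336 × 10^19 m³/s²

Convert to SI: r = 448.4 Gm = 4.484e+11 m.
Escape velocity comes from setting total energy to zero: ½v² − GM/r = 0 ⇒ v_esc = √(2GM / r).
v_esc = √(2 · 4.336e+19 / 4.484e+11) m/s ≈ 1.391e+04 m/s = 13.91 km/s.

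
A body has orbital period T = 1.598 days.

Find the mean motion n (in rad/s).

Convert to SI: T = 1.598 days = 138067 s.
n = 2π / T.
n = 2π / 138067 s ≈ 4.551e-05 rad/s.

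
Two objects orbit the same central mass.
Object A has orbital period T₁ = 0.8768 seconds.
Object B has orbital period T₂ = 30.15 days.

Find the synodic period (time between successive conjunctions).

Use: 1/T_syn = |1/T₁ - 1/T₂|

Convert to SI: T₂ = 30.15 days = 2.60496e+06 s.
T_syn = |T₁ · T₂ / (T₁ − T₂)|.
T_syn = |0.8768 · 2.60496e+06 / (0.8768 − 2.60496e+06)| s ≈ 0.8768 s = 0.8768 seconds.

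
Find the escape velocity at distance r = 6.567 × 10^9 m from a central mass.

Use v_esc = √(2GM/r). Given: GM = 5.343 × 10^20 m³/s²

Escape velocity comes from setting total energy to zero: ½v² − GM/r = 0 ⇒ v_esc = √(2GM / r).
v_esc = √(2 · 5.343e+20 / 6.567e+09) m/s ≈ 4.034e+05 m/s = 403.4 km/s.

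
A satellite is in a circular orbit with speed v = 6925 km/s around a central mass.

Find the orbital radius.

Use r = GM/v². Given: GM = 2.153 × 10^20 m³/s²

Convert to SI: v = 6925 km/s = 6.925e+06 m/s.
For a circular orbit, v² = GM / r, so r = GM / v².
r = 2.153e+20 / (6.925e+06)² m ≈ 4.49e+06 m = 4.49 Mm.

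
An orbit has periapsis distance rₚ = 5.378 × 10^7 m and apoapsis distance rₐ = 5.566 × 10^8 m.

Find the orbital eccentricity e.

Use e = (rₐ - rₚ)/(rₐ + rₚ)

e = (rₐ − rₚ) / (rₐ + rₚ).
e = (5.566e+08 − 5.378e+07) / (5.566e+08 + 5.378e+07) = 5.0282e+08 / 6.1038e+08 ≈ 0.8238.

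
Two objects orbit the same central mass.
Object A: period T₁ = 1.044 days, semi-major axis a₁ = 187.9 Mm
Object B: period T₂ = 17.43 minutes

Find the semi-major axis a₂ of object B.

Convert to SI: T₁ = 1.044 days = 90201.6 s; a₁ = 187.9 Mm = 1.879e+08 m; T₂ = 17.43 minutes = 1045.8 s.
Kepler's third law: (T₁/T₂)² = (a₁/a₂)³ ⇒ a₂ = a₁ · (T₂/T₁)^(2/3).
T₂/T₁ = 1045.8 / 90201.6 = 0.011594.
a₂ = 1.879e+08 · (0.011594)^(2/3) m ≈ 9.625e+06 m = 9.625 Mm.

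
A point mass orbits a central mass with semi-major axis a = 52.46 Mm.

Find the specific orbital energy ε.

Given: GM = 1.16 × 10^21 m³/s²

Convert to SI: a = 52.46 Mm = 5.246e+07 m.
ε = −GM / (2a).
ε = −1.16e+21 / (2 · 5.246e+07) J/kg ≈ -1.106e+13 J/kg = -1.106e+04 GJ/kg.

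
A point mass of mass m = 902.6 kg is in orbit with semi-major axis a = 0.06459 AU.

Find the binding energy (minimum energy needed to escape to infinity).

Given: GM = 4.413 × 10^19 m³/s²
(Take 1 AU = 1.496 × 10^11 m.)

Convert to SI: a = 0.06459 AU = 9.66266e+09 m.
Total orbital energy is E = −GMm/(2a); binding energy is E_bind = −E = GMm/(2a).
E_bind = 4.413e+19 · 902.6 / (2 · 9.66266e+09) J ≈ 2.061e+12 J = 2.061 TJ.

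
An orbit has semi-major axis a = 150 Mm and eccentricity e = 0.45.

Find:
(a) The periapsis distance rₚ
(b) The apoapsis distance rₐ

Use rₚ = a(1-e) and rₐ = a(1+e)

Convert to SI: a = 150 Mm = 1.5e+08 m.
(a) rₚ = a(1 − e) = 1.5e+08 · (1 − 0.45) = 1.5e+08 · 0.55 ≈ 8.25e+07 m = 82.5 Mm.
(b) rₐ = a(1 + e) = 1.5e+08 · (1 + 0.45) = 1.5e+08 · 1.45 ≈ 2.175e+08 m = 217.5 Mm.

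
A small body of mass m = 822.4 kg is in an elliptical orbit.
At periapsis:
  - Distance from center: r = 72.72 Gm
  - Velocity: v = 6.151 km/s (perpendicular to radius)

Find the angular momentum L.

Convert to SI: r = 72.72 Gm = 7.272e+10 m; v = 6.151 km/s = 6151 m/s.
Since v is perpendicular to r, L = m · v · r.
L = 822.4 · 6151 · 7.272e+10 kg·m²/s ≈ 3.679e+17 kg·m²/s.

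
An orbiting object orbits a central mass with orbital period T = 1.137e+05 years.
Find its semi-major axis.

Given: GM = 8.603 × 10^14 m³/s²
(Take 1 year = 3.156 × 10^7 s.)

Convert to SI: T = 1.137e+05 years = 3.58837e+12 s.
Invert Kepler's third law: a = (GM · T² / (4π²))^(1/3).
Substituting T = 3.58837e+12 s and GM = 8.603e+14 m³/s²:
a = (8.603e+14 · (3.58837e+12)² / (4π²))^(1/3) m
a ≈ 6.547e+12 m = 6.547 Tm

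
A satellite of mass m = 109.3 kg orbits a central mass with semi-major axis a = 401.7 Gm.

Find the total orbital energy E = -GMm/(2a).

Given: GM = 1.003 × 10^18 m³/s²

Convert to SI: a = 401.7 Gm = 4.017e+11 m.
E = −GMm / (2a).
E = −1.003e+18 · 109.3 / (2 · 4.017e+11) J ≈ -1.365e+08 J = -136.5 MJ.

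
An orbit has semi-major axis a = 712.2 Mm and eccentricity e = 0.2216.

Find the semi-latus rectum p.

Convert to SI: a = 712.2 Mm = 7.122e+08 m.
p = a (1 − e²).
p = 7.122e+08 · (1 − (0.2216)²) = 7.122e+08 · 0.950893 ≈ 6.772e+08 m = 677.2 Mm.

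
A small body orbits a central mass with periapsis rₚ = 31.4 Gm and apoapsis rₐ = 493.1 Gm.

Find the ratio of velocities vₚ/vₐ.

Convert to SI: rₚ = 31.4 Gm = 3.14e+10 m; rₐ = 493.1 Gm = 4.931e+11 m.
Conservation of angular momentum gives rₚvₚ = rₐvₐ, so vₚ/vₐ = rₐ/rₚ.
vₚ/vₐ = 4.931e+11 / 3.14e+10 ≈ 15.7.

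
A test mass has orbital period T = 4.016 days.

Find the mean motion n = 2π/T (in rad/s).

Convert to SI: T = 4.016 days = 346982 s.
n = 2π / T.
n = 2π / 346982 s ≈ 1.811e-05 rad/s.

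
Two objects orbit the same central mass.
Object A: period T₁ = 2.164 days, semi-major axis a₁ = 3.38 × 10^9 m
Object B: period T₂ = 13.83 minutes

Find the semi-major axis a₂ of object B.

Convert to SI: T₁ = 2.164 days = 186970 s; T₂ = 13.83 minutes = 829.8 s.
Kepler's third law: (T₁/T₂)² = (a₁/a₂)³ ⇒ a₂ = a₁ · (T₂/T₁)^(2/3).
T₂/T₁ = 829.8 / 186970 = 0.00443815.
a₂ = 3.38e+09 · (0.00443815)^(2/3) m ≈ 9.128e+07 m = 9.128 × 10^7 m.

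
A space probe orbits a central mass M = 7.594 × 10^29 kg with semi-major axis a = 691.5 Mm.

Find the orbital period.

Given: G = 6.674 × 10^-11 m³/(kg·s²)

Convert to SI: a = 691.5 Mm = 6.915e+08 m.
GM = G · M = 6.674e-11 · 7.594e+29 = 5.06824e+19 m³/s².
Kepler's third law: T = 2π √(a³ / GM).
Substituting a = 6.915e+08 m and GM = 5.06824e+19 m³/s²:
T = 2π √((6.915e+08)³ / 5.06824e+19) s
T ≈ 1.605e+04 s = 4.458 hours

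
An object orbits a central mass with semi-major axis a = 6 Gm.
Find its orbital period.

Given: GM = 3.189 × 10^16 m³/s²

Convert to SI: a = 6 Gm = 6e+09 m.
Kepler's third law: T = 2π √(a³ / GM).
Substituting a = 6e+09 m and GM = 3.189e+16 m³/s²:
T = 2π √((6e+09)³ / 3.189e+16) s
T ≈ 1.635e+07 s = 189.3 days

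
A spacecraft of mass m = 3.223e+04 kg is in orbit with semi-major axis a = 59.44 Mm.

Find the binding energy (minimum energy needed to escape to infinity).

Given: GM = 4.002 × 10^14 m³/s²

Convert to SI: a = 59.44 Mm = 5.944e+07 m.
Total orbital energy is E = −GMm/(2a); binding energy is E_bind = −E = GMm/(2a).
E_bind = 4.002e+14 · 3.223e+04 / (2 · 5.944e+07) J ≈ 1.085e+11 J = 108.5 GJ.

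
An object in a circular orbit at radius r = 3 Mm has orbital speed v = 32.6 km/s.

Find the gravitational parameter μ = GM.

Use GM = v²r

Convert to SI: r = 3 Mm = 3e+06 m; v = 32.6 km/s = 32600 m/s.
For a circular orbit v² = GM/r, so GM = v² · r.
GM = (32600)² · 3e+06 m³/s² ≈ 3.188e+15 m³/s² = 3.188 × 10^15 m³/s².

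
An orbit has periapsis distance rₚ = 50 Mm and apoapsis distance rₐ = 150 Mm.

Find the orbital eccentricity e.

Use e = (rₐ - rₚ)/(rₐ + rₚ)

Convert to SI: rₚ = 50 Mm = 5e+07 m; rₐ = 150 Mm = 1.5e+08 m.
e = (rₐ − rₚ) / (rₐ + rₚ).
e = (1.5e+08 − 5e+07) / (1.5e+08 + 5e+07) = 1e+08 / 2e+08 ≈ 0.5.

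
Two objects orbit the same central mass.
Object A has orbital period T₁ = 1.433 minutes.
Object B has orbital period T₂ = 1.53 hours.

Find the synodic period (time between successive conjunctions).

Convert to SI: T₁ = 1.433 minutes = 85.98 s; T₂ = 1.53 hours = 5508 s.
T_syn = |T₁ · T₂ / (T₁ − T₂)|.
T_syn = |85.98 · 5508 / (85.98 − 5508)| s ≈ 87.34 s = 1.456 minutes.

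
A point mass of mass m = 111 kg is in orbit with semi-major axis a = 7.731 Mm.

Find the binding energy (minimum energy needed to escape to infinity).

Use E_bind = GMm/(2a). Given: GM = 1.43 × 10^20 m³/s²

Convert to SI: a = 7.731 Mm = 7.731e+06 m.
Total orbital energy is E = −GMm/(2a); binding energy is E_bind = −E = GMm/(2a).
E_bind = 1.43e+20 · 111 / (2 · 7.731e+06) J ≈ 1.027e+15 J = 1.027 PJ.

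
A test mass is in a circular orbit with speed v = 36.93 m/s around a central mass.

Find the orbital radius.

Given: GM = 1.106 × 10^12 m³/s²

For a circular orbit, v² = GM / r, so r = GM / v².
r = 1.106e+12 / (36.93)² m ≈ 8.11e+08 m = 811 Mm.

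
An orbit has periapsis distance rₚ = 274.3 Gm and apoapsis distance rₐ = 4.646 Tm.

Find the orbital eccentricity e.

Convert to SI: rₚ = 274.3 Gm = 2.743e+11 m; rₐ = 4.646 Tm = 4.646e+12 m.
e = (rₐ − rₚ) / (rₐ + rₚ).
e = (4.646e+12 − 2.743e+11) / (4.646e+12 + 2.743e+11) = 4.3717e+12 / 4.9203e+12 ≈ 0.8885.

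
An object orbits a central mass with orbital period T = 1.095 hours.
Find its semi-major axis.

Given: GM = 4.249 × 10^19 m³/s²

Convert to SI: T = 1.095 hours = 3942 s.
Invert Kepler's third law: a = (GM · T² / (4π²))^(1/3).
Substituting T = 3942 s and GM = 4.249e+19 m³/s²:
a = (4.249e+19 · (3942)² / (4π²))^(1/3) m
a ≈ 2.557e+08 m = 2.557 × 10^8 m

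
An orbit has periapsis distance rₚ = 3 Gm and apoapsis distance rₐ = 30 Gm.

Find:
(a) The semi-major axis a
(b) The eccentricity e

Convert to SI: rₚ = 3 Gm = 3e+09 m; rₐ = 30 Gm = 3e+10 m.
(a) a = (rₚ + rₐ) / 2 = (3e+09 + 3e+10) / 2 ≈ 1.65e+10 m = 16.5 Gm.
(b) e = (rₐ − rₚ) / (rₐ + rₚ) = (3e+10 − 3e+09) / (3e+10 + 3e+09) ≈ 0.8182.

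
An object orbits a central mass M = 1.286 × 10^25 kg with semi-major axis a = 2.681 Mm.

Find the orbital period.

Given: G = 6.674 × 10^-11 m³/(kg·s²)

Convert to SI: a = 2.681 Mm = 2.681e+06 m.
GM = G · M = 6.674e-11 · 1.286e+25 = 8.58276e+14 m³/s².
Kepler's third law: T = 2π √(a³ / GM).
Substituting a = 2.681e+06 m and GM = 8.58276e+14 m³/s²:
T = 2π √((2.681e+06)³ / 8.58276e+14) s
T ≈ 941.5 s = 15.69 minutes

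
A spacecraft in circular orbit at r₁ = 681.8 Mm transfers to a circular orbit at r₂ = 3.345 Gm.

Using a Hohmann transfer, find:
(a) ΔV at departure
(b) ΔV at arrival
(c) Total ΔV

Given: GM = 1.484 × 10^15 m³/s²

Convert to SI: r₁ = 681.8 Mm = 6.818e+08 m; r₂ = 3.345 Gm = 3.345e+09 m.
Transfer semi-major axis: a_t = (r₁ + r₂)/2 = (6.818e+08 + 3.345e+09)/2 = 2.0134e+09 m.
Circular speeds: v₁ = √(GM/r₁) = 1475.33 m/s, v₂ = √(GM/r₂) = 666.068 m/s.
Transfer speeds (vis-viva v² = GM(2/r − 1/a_t)): v₁ᵗ = 1901.61 m/s, v₂ᵗ = 387.599 m/s.
(a) ΔV₁ = |v₁ᵗ − v₁| ≈ 426.3 m/s = 426.3 m/s.
(b) ΔV₂ = |v₂ − v₂ᵗ| ≈ 278.5 m/s = 278.5 m/s.
(c) ΔV_total = ΔV₁ + ΔV₂ ≈ 704.8 m/s = 704.8 m/s.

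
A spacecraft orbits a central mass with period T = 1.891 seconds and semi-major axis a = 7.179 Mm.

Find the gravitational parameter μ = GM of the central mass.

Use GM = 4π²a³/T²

Convert to SI: a = 7.179 Mm = 7.179e+06 m.
GM = 4π² · a³ / T².
GM = 4π² · (7.179e+06)³ / (1.891)² m³/s² ≈ 4.085e+21 m³/s² = 4.085 × 10^21 m³/s².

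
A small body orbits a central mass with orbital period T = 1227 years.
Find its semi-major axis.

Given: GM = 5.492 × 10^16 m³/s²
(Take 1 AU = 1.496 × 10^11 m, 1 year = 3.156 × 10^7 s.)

Convert to SI: T = 1227 years = 3.87241e+10 s.
Invert Kepler's third law: a = (GM · T² / (4π²))^(1/3).
Substituting T = 3.87241e+10 s and GM = 5.492e+16 m³/s²:
a = (5.492e+16 · (3.87241e+10)² / (4π²))^(1/3) m
a ≈ 1.278e+12 m = 8.541 AU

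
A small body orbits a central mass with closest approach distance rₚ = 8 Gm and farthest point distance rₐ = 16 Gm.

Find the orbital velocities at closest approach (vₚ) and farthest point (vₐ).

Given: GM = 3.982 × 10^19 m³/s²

Convert to SI: rₚ = 8 Gm = 8e+09 m; rₐ = 16 Gm = 1.6e+10 m.
Use the vis-viva equation v² = GM(2/r − 1/a) with a = (rₚ + rₐ)/2 = (8e+09 + 1.6e+10)/2 = 1.2e+10 m.
vₚ = √(GM · (2/rₚ − 1/a)) = √(3.982e+19 · (2/8e+09 − 1/1.2e+10)) m/s ≈ 8.147e+04 m/s = 81.47 km/s.
vₐ = √(GM · (2/rₐ − 1/a)) = √(3.982e+19 · (2/1.6e+10 − 1/1.2e+10)) m/s ≈ 4.073e+04 m/s = 40.73 km/s.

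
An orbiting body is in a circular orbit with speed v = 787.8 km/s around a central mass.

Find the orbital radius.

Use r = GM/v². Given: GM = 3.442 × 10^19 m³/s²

Convert to SI: v = 787.8 km/s = 787800 m/s.
For a circular orbit, v² = GM / r, so r = GM / v².
r = 3.442e+19 / (787800)² m ≈ 5.546e+07 m = 55.46 Mm.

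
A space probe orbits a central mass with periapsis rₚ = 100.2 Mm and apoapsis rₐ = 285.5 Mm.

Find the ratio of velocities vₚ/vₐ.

Convert to SI: rₚ = 100.2 Mm = 1.002e+08 m; rₐ = 285.5 Mm = 2.855e+08 m.
Conservation of angular momentum gives rₚvₚ = rₐvₐ, so vₚ/vₐ = rₐ/rₚ.
vₚ/vₐ = 2.855e+08 / 1.002e+08 ≈ 2.849.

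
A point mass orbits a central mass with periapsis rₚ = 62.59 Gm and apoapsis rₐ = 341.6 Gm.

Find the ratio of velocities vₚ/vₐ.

Convert to SI: rₚ = 62.59 Gm = 6.259e+10 m; rₐ = 341.6 Gm = 3.416e+11 m.
Conservation of angular momentum gives rₚvₚ = rₐvₐ, so vₚ/vₐ = rₐ/rₚ.
vₚ/vₐ = 3.416e+11 / 6.259e+10 ≈ 5.458.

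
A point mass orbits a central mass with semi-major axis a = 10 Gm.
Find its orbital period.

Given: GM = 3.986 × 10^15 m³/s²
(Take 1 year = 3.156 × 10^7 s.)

Convert to SI: a = 10 Gm = 1e+10 m.
Kepler's third law: T = 2π √(a³ / GM).
Substituting a = 1e+10 m and GM = 3.986e+15 m³/s²:
T = 2π √((1e+10)³ / 3.986e+15) s
T ≈ 9.952e+07 s = 3.153 years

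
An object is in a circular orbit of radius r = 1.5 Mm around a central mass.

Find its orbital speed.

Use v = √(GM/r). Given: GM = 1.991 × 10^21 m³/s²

Convert to SI: r = 1.5 Mm = 1.5e+06 m.
For a circular orbit, gravity supplies the centripetal force, so v = √(GM / r).
v = √(1.991e+21 / 1.5e+06) m/s ≈ 3.643e+07 m/s = 3.643e+04 km/s.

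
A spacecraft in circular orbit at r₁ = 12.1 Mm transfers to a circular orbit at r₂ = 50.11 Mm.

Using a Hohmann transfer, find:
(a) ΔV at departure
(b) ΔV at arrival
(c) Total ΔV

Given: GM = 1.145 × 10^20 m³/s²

Convert to SI: r₁ = 12.1 Mm = 1.21e+07 m; r₂ = 50.11 Mm = 5.011e+07 m.
Transfer semi-major axis: a_t = (r₁ + r₂)/2 = (1.21e+07 + 5.011e+07)/2 = 3.1105e+07 m.
Circular speeds: v₁ = √(GM/r₁) = 3.07617e+06 m/s, v₂ = √(GM/r₂) = 1.51161e+06 m/s.
Transfer speeds (vis-viva v² = GM(2/r − 1/a_t)): v₁ᵗ = 3.90443e+06 m/s, v₂ᵗ = 942797 m/s.
(a) ΔV₁ = |v₁ᵗ − v₁| ≈ 8.283e+05 m/s = 828.3 km/s.
(b) ΔV₂ = |v₂ − v₂ᵗ| ≈ 5.688e+05 m/s = 568.8 km/s.
(c) ΔV_total = ΔV₁ + ΔV₂ ≈ 1.397e+06 m/s = 1397 km/s.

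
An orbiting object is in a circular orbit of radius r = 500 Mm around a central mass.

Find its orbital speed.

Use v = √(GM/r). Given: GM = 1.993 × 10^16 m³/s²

Convert to SI: r = 500 Mm = 5e+08 m.
For a circular orbit, gravity supplies the centripetal force, so v = √(GM / r).
v = √(1.993e+16 / 5e+08) m/s ≈ 6313 m/s = 6.313 km/s.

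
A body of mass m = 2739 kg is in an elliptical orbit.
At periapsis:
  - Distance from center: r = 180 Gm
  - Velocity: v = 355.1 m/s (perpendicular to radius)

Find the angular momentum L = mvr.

Convert to SI: r = 180 Gm = 1.8e+11 m.
Since v is perpendicular to r, L = m · v · r.
L = 2739 · 355.1 · 1.8e+11 kg·m²/s ≈ 1.751e+17 kg·m²/s.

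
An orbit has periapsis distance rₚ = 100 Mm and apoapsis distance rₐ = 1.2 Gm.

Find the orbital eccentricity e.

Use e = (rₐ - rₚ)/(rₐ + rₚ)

Convert to SI: rₚ = 100 Mm = 1e+08 m; rₐ = 1.2 Gm = 1.2e+09 m.
e = (rₐ − rₚ) / (rₐ + rₚ).
e = (1.2e+09 − 1e+08) / (1.2e+09 + 1e+08) = 1.1e+09 / 1.3e+09 ≈ 0.8462.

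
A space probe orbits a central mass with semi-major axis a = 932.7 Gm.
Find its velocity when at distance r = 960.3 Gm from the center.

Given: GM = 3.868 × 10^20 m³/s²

Convert to SI: a = 932.7 Gm = 9.327e+11 m; r = 960.3 Gm = 9.603e+11 m.
Vis-viva: v = √(GM · (2/r − 1/a)).
2/r − 1/a = 2/9.603e+11 − 1/9.327e+11 = 1.01053e-12 m⁻¹.
v = √(3.868e+20 · 1.01053e-12) m/s ≈ 1.977e+04 m/s = 19.77 km/s.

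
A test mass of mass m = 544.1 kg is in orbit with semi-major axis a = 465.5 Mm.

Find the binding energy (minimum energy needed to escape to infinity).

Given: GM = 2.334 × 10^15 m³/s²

Convert to SI: a = 465.5 Mm = 4.655e+08 m.
Total orbital energy is E = −GMm/(2a); binding energy is E_bind = −E = GMm/(2a).
E_bind = 2.334e+15 · 544.1 / (2 · 4.655e+08) J ≈ 1.364e+09 J = 1.364 GJ.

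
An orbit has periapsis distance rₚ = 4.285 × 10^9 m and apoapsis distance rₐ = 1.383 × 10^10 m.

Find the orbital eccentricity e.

e = (rₐ − rₚ) / (rₐ + rₚ).
e = (1.383e+10 − 4.285e+09) / (1.383e+10 + 4.285e+09) = 9.545e+09 / 1.8115e+10 ≈ 0.5269.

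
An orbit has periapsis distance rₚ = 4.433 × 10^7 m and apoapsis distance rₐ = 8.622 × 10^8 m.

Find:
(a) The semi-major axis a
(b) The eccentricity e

(a) a = (rₚ + rₐ) / 2 = (4.433e+07 + 8.622e+08) / 2 ≈ 4.533e+08 m = 4.533 × 10^8 m.
(b) e = (rₐ − rₚ) / (rₐ + rₚ) = (8.622e+08 − 4.433e+07) / (8.622e+08 + 4.433e+07) ≈ 0.9022.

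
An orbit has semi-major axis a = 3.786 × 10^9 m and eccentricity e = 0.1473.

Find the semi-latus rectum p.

p = a (1 − e²).
p = 3.786e+09 · (1 − (0.1473)²) = 3.786e+09 · 0.978303 ≈ 3.704e+09 m = 3.704 × 10^9 m.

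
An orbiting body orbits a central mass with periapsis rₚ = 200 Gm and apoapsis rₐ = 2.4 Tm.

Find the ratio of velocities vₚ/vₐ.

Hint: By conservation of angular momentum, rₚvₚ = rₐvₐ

Convert to SI: rₚ = 200 Gm = 2e+11 m; rₐ = 2.4 Tm = 2.4e+12 m.
Conservation of angular momentum gives rₚvₚ = rₐvₐ, so vₚ/vₐ = rₐ/rₚ.
vₚ/vₐ = 2.4e+12 / 2e+11 ≈ 12.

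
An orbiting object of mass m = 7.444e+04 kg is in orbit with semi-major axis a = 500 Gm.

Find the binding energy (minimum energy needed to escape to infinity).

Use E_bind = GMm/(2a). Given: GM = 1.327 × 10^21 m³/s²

Convert to SI: a = 500 Gm = 5e+11 m.
Total orbital energy is E = −GMm/(2a); binding energy is E_bind = −E = GMm/(2a).
E_bind = 1.327e+21 · 7.444e+04 / (2 · 5e+11) J ≈ 9.878e+13 J = 98.78 TJ.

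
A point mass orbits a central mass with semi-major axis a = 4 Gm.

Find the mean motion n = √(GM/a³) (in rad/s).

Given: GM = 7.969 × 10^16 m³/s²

Convert to SI: a = 4 Gm = 4e+09 m.
n = √(GM / a³).
n = √(7.969e+16 / (4e+09)³) rad/s ≈ 1.116e-06 rad/s.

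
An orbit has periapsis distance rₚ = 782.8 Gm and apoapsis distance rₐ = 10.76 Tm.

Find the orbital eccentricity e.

Convert to SI: rₚ = 782.8 Gm = 7.828e+11 m; rₐ = 10.76 Tm = 1.076e+13 m.
e = (rₐ − rₚ) / (rₐ + rₚ).
e = (1.076e+13 − 7.828e+11) / (1.076e+13 + 7.828e+11) = 9.9772e+12 / 1.15428e+13 ≈ 0.8644.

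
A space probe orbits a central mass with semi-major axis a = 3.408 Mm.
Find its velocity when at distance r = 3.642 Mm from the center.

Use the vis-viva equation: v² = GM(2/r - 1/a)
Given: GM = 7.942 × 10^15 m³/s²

Convert to SI: a = 3.408 Mm = 3.408e+06 m; r = 3.642 Mm = 3.642e+06 m.
Vis-viva: v = √(GM · (2/r − 1/a)).
2/r − 1/a = 2/3.642e+06 − 1/3.408e+06 = 2.55722e-07 m⁻¹.
v = √(7.942e+15 · 2.55722e-07) m/s ≈ 4.507e+04 m/s = 45.07 km/s.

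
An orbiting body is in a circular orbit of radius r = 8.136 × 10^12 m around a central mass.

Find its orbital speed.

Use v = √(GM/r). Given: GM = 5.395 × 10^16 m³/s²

For a circular orbit, gravity supplies the centripetal force, so v = √(GM / r).
v = √(5.395e+16 / 8.136e+12) m/s ≈ 81.43 m/s = 81.43 m/s.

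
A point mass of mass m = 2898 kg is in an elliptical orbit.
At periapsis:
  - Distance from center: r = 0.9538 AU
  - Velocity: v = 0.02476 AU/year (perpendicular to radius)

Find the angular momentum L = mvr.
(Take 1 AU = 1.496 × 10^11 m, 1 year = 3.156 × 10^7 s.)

Convert to SI: r = 0.9538 AU = 1.42688e+11 m; v = 0.02476 AU/year = 117.367 m/s.
Since v is perpendicular to r, L = m · v · r.
L = 2898 · 117.367 · 1.42688e+11 kg·m²/s ≈ 4.853e+16 kg·m²/s.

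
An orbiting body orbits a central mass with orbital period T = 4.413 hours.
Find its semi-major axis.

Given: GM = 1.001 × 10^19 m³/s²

Convert to SI: T = 4.413 hours = 15886.8 s.
Invert Kepler's third law: a = (GM · T² / (4π²))^(1/3).
Substituting T = 15886.8 s and GM = 1.001e+19 m³/s²:
a = (1.001e+19 · (15886.8)² / (4π²))^(1/3) m
a ≈ 4e+08 m = 400 Mm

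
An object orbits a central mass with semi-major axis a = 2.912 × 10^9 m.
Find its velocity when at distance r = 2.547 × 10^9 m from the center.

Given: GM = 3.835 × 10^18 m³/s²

Vis-viva: v = √(GM · (2/r − 1/a)).
2/r − 1/a = 2/2.547e+09 − 1/2.912e+09 = 4.41831e-10 m⁻¹.
v = √(3.835e+18 · 4.41831e-10) m/s ≈ 4.116e+04 m/s = 41.16 km/s.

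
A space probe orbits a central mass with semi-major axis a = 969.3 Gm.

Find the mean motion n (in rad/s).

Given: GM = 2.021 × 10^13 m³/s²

Convert to SI: a = 969.3 Gm = 9.693e+11 m.
n = √(GM / a³).
n = √(2.021e+13 / (9.693e+11)³) rad/s ≈ 4.711e-12 rad/s.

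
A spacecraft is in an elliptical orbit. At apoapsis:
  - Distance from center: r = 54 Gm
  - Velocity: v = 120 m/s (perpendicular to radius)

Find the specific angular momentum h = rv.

Convert to SI: r = 54 Gm = 5.4e+10 m.
With v perpendicular to r, h = r · v.
h = 5.4e+10 · 120 m²/s ≈ 6.48e+12 m²/s.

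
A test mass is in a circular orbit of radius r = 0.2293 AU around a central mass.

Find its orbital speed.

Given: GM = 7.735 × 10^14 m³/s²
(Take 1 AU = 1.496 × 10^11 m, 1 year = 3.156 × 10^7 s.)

Convert to SI: r = 0.2293 AU = 3.43033e+10 m.
For a circular orbit, gravity supplies the centripetal force, so v = √(GM / r).
v = √(7.735e+14 / 3.43033e+10) m/s ≈ 150.2 m/s = 0.03168 AU/year.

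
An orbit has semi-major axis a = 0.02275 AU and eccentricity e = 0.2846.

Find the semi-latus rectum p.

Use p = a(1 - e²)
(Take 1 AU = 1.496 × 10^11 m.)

Convert to SI: a = 0.02275 AU = 3.4034e+09 m.
p = a (1 − e²).
p = 3.4034e+09 · (1 − (0.2846)²) = 3.4034e+09 · 0.919003 ≈ 3.128e+09 m = 0.02091 AU.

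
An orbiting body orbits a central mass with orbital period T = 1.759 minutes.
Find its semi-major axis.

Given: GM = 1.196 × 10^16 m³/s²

Convert to SI: T = 1.759 minutes = 105.54 s.
Invert Kepler's third law: a = (GM · T² / (4π²))^(1/3).
Substituting T = 105.54 s and GM = 1.196e+16 m³/s²:
a = (1.196e+16 · (105.54)² / (4π²))^(1/3) m
a ≈ 1.5e+06 m = 1.5 Mm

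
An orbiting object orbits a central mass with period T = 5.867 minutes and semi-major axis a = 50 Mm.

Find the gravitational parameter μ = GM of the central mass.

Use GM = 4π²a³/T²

Convert to SI: T = 5.867 minutes = 352.02 s; a = 50 Mm = 5e+07 m.
GM = 4π² · a³ / T².
GM = 4π² · (5e+07)³ / (352.02)² m³/s² ≈ 3.982e+19 m³/s² = 3.982 × 10^19 m³/s².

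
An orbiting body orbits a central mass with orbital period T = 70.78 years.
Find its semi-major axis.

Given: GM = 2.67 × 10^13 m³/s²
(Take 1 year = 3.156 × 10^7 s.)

Convert to SI: T = 70.78 years = 2.23382e+09 s.
Invert Kepler's third law: a = (GM · T² / (4π²))^(1/3).
Substituting T = 2.23382e+09 s and GM = 2.67e+13 m³/s²:
a = (2.67e+13 · (2.23382e+09)² / (4π²))^(1/3) m
a ≈ 1.5e+10 m = 15 Gm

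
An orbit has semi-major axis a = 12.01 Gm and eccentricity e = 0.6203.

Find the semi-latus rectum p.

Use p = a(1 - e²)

Convert to SI: a = 12.01 Gm = 1.201e+10 m.
p = a (1 − e²).
p = 1.201e+10 · (1 − (0.6203)²) = 1.201e+10 · 0.615228 ≈ 7.389e+09 m = 7.389 Gm.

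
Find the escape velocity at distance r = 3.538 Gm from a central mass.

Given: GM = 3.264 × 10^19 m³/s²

Convert to SI: r = 3.538 Gm = 3.538e+09 m.
Escape velocity comes from setting total energy to zero: ½v² − GM/r = 0 ⇒ v_esc = √(2GM / r).
v_esc = √(2 · 3.264e+19 / 3.538e+09) m/s ≈ 1.358e+05 m/s = 135.8 km/s.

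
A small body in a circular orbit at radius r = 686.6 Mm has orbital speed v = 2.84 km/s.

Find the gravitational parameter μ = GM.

Convert to SI: r = 686.6 Mm = 6.866e+08 m; v = 2.84 km/s = 2840 m/s.
For a circular orbit v² = GM/r, so GM = v² · r.
GM = (2840)² · 6.866e+08 m³/s² ≈ 5.538e+15 m³/s² = 5.538 × 10^15 m³/s².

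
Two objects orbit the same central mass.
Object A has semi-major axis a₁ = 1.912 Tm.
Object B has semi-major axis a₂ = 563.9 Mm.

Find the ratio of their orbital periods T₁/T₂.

Convert to SI: a₁ = 1.912 Tm = 1.912e+12 m; a₂ = 563.9 Mm = 5.639e+08 m.
From Kepler's third law, (T₁/T₂)² = (a₁/a₂)³, so T₁/T₂ = (a₁/a₂)^(3/2).
a₁/a₂ = 1.912e+12 / 5.639e+08 = 3390.67.
T₁/T₂ = (3390.67)^(3/2) ≈ 1.974e+05.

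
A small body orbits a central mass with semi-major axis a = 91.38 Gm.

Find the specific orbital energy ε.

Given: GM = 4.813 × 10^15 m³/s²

Convert to SI: a = 91.38 Gm = 9.138e+10 m.
ε = −GM / (2a).
ε = −4.813e+15 / (2 · 9.138e+10) J/kg ≈ -2.634e+04 J/kg = -26.34 kJ/kg.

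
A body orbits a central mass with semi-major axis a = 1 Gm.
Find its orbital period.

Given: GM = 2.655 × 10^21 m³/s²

Convert to SI: a = 1 Gm = 1e+09 m.
Kepler's third law: T = 2π √(a³ / GM).
Substituting a = 1e+09 m and GM = 2.655e+21 m³/s²:
T = 2π √((1e+09)³ / 2.655e+21) s
T ≈ 3856 s = 1.071 hours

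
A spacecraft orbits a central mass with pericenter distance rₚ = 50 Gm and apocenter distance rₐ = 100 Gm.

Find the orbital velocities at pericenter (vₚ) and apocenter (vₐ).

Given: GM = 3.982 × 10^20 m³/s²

Convert to SI: rₚ = 50 Gm = 5e+10 m; rₐ = 100 Gm = 1e+11 m.
Use the vis-viva equation v² = GM(2/r − 1/a) with a = (rₚ + rₐ)/2 = (5e+10 + 1e+11)/2 = 7.5e+10 m.
vₚ = √(GM · (2/rₚ − 1/a)) = √(3.982e+20 · (2/5e+10 − 1/7.5e+10)) m/s ≈ 1.03e+05 m/s = 103 km/s.
vₐ = √(GM · (2/rₐ − 1/a)) = √(3.982e+20 · (2/1e+11 − 1/7.5e+10)) m/s ≈ 5.152e+04 m/s = 51.52 km/s.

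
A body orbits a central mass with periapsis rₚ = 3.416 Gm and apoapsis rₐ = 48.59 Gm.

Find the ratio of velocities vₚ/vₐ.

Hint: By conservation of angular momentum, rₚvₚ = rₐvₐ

Convert to SI: rₚ = 3.416 Gm = 3.416e+09 m; rₐ = 48.59 Gm = 4.859e+10 m.
Conservation of angular momentum gives rₚvₚ = rₐvₐ, so vₚ/vₐ = rₐ/rₚ.
vₚ/vₐ = 4.859e+10 / 3.416e+09 ≈ 14.22.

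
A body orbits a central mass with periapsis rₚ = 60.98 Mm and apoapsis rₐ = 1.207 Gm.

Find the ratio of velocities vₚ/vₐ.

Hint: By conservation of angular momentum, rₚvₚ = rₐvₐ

Convert to SI: rₚ = 60.98 Mm = 6.098e+07 m; rₐ = 1.207 Gm = 1.207e+09 m.
Conservation of angular momentum gives rₚvₚ = rₐvₐ, so vₚ/vₐ = rₐ/rₚ.
vₚ/vₐ = 1.207e+09 / 6.098e+07 ≈ 19.79.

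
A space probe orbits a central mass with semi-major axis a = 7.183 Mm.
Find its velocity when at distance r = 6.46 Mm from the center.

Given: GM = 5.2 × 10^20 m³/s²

Convert to SI: a = 7.183 Mm = 7.183e+06 m; r = 6.46 Mm = 6.46e+06 m.
Vis-viva: v = √(GM · (2/r − 1/a)).
2/r − 1/a = 2/6.46e+06 − 1/7.183e+06 = 1.7038e-07 m⁻¹.
v = √(5.2e+20 · 1.7038e-07) m/s ≈ 9.413e+06 m/s = 9413 km/s.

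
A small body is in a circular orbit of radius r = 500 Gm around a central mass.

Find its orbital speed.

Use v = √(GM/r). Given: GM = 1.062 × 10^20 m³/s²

Convert to SI: r = 500 Gm = 5e+11 m.
For a circular orbit, gravity supplies the centripetal force, so v = √(GM / r).
v = √(1.062e+20 / 5e+11) m/s ≈ 1.457e+04 m/s = 14.57 km/s.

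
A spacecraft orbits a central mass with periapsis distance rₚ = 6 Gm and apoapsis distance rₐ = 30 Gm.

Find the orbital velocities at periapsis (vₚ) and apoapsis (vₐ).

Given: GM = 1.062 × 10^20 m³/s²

Convert to SI: rₚ = 6 Gm = 6e+09 m; rₐ = 30 Gm = 3e+10 m.
Use the vis-viva equation v² = GM(2/r − 1/a) with a = (rₚ + rₐ)/2 = (6e+09 + 3e+10)/2 = 1.8e+10 m.
vₚ = √(GM · (2/rₚ − 1/a)) = √(1.062e+20 · (2/6e+09 − 1/1.8e+10)) m/s ≈ 1.718e+05 m/s = 171.8 km/s.
vₐ = √(GM · (2/rₐ − 1/a)) = √(1.062e+20 · (2/3e+10 − 1/1.8e+10)) m/s ≈ 3.435e+04 m/s = 34.35 km/s.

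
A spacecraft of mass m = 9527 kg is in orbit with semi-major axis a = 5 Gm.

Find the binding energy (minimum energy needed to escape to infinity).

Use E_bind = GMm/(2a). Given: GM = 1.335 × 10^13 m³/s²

Convert to SI: a = 5 Gm = 5e+09 m.
Total orbital energy is E = −GMm/(2a); binding energy is E_bind = −E = GMm/(2a).
E_bind = 1.335e+13 · 9527 / (2 · 5e+09) J ≈ 1.272e+07 J = 12.72 MJ.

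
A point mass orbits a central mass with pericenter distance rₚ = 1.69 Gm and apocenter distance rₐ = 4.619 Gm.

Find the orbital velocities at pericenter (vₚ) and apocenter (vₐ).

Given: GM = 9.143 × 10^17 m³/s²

Convert to SI: rₚ = 1.69 Gm = 1.69e+09 m; rₐ = 4.619 Gm = 4.619e+09 m.
Use the vis-viva equation v² = GM(2/r − 1/a) with a = (rₚ + rₐ)/2 = (1.69e+09 + 4.619e+09)/2 = 3.1545e+09 m.
vₚ = √(GM · (2/rₚ − 1/a)) = √(9.143e+17 · (2/1.69e+09 − 1/3.1545e+09)) m/s ≈ 2.815e+04 m/s = 28.15 km/s.
vₐ = √(GM · (2/rₐ − 1/a)) = √(9.143e+17 · (2/4.619e+09 − 1/3.1545e+09)) m/s ≈ 1.03e+04 m/s = 10.3 km/s.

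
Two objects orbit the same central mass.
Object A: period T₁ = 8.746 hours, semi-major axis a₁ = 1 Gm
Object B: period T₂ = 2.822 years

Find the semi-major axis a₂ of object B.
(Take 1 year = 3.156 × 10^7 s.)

Convert to SI: T₁ = 8.746 hours = 31485.6 s; a₁ = 1 Gm = 1e+09 m; T₂ = 2.822 years = 8.90623e+07 s.
Kepler's third law: (T₁/T₂)² = (a₁/a₂)³ ⇒ a₂ = a₁ · (T₂/T₁)^(2/3).
T₂/T₁ = 8.90623e+07 / 31485.6 = 2828.67.
a₂ = 1e+09 · (2828.67)^(2/3) m ≈ 2e+11 m = 200 Gm.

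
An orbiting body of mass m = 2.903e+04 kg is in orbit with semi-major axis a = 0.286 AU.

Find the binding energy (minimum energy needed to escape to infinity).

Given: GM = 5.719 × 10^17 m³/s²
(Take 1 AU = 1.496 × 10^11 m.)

Convert to SI: a = 0.286 AU = 4.27856e+10 m.
Total orbital energy is E = −GMm/(2a); binding energy is E_bind = −E = GMm/(2a).
E_bind = 5.719e+17 · 2.903e+04 / (2 · 4.27856e+10) J ≈ 1.94e+11 J = 194 GJ.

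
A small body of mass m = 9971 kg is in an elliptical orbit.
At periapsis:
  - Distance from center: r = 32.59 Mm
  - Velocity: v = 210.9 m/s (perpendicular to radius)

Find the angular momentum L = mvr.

Convert to SI: r = 32.59 Mm = 3.259e+07 m.
Since v is perpendicular to r, L = m · v · r.
L = 9971 · 210.9 · 3.259e+07 kg·m²/s ≈ 6.853e+13 kg·m²/s.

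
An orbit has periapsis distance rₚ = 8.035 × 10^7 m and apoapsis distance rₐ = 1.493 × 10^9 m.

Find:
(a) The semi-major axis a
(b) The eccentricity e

(a) a = (rₚ + rₐ) / 2 = (8.035e+07 + 1.493e+09) / 2 ≈ 7.867e+08 m = 7.867 × 10^8 m.
(b) e = (rₐ − rₚ) / (rₐ + rₚ) = (1.493e+09 − 8.035e+07) / (1.493e+09 + 8.035e+07) ≈ 0.8979.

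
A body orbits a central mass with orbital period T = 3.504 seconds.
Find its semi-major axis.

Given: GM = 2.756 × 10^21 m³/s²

Invert Kepler's third law: a = (GM · T² / (4π²))^(1/3).
Substituting T = 3.504 s and GM = 2.756e+21 m³/s²:
a = (2.756e+21 · (3.504)² / (4π²))^(1/3) m
a ≈ 9.499e+06 m = 9.499 Mm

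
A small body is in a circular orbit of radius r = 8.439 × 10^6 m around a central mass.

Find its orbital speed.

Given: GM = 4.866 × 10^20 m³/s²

For a circular orbit, gravity supplies the centripetal force, so v = √(GM / r).
v = √(4.866e+20 / 8.439e+06) m/s ≈ 7.593e+06 m/s = 7593 km/s.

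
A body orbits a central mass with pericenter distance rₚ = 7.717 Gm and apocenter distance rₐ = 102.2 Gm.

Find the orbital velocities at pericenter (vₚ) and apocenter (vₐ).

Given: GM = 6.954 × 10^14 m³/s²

Convert to SI: rₚ = 7.717 Gm = 7.717e+09 m; rₐ = 102.2 Gm = 1.022e+11 m.
Use the vis-viva equation v² = GM(2/r − 1/a) with a = (rₚ + rₐ)/2 = (7.717e+09 + 1.022e+11)/2 = 5.49585e+10 m.
vₚ = √(GM · (2/rₚ − 1/a)) = √(6.954e+14 · (2/7.717e+09 − 1/5.49585e+10)) m/s ≈ 409.4 m/s = 409.4 m/s.
vₐ = √(GM · (2/rₐ − 1/a)) = √(6.954e+14 · (2/1.022e+11 − 1/5.49585e+10)) m/s ≈ 30.91 m/s = 30.91 m/s.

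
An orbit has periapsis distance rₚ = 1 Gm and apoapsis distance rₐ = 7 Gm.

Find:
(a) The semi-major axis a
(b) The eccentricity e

Convert to SI: rₚ = 1 Gm = 1e+09 m; rₐ = 7 Gm = 7e+09 m.
(a) a = (rₚ + rₐ) / 2 = (1e+09 + 7e+09) / 2 ≈ 4e+09 m = 4 Gm.
(b) e = (rₐ − rₚ) / (rₐ + rₚ) = (7e+09 − 1e+09) / (7e+09 + 1e+09) ≈ 0.75.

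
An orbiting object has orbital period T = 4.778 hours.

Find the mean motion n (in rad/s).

Convert to SI: T = 4.778 hours = 17200.8 s.
n = 2π / T.
n = 2π / 17200.8 s ≈ 0.0003653 rad/s.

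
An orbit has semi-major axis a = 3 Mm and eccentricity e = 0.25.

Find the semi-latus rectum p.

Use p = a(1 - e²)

Convert to SI: a = 3 Mm = 3e+06 m.
p = a (1 − e²).
p = 3e+06 · (1 − (0.25)²) = 3e+06 · 0.9375 ≈ 2.812e+06 m = 2.812 Mm.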